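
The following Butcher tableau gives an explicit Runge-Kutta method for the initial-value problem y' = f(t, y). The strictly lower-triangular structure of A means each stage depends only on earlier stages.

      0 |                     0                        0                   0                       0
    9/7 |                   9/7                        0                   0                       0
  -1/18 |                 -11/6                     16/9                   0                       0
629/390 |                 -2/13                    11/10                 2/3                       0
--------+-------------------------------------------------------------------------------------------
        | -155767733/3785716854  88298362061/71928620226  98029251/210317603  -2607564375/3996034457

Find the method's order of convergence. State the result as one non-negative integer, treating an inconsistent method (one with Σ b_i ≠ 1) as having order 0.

3

b = (-155767733/3785716854, 88298362061/71928620226, 98029251/210317603, -2607564375/3996034457)
c = (0, 9/7, -1/18, 629/390)
Ac = (0, 0, 16/7, 2603/1890)
Σ b_i: (-155767733/3785716854)·1 + 88298362061/71928620226·1 + 98029251/210317603·1 + (-2607564375/3996034457)·1 = 1 ✓
b·c: 88298362061/71928620226·9/7 + 98029251/210317603·(-1/18) + (-2607564375/3996034457)·629/390 = 1/2 ✓
b·c²: 88298362061/71928620226·81/49 + 98029251/210317603·1/324 + (-2607564375/3996034457)·395641/152100 = 1/3 ✓
b·Ac: 98029251/210317603·16/7 + (-2607564375/3996034457)·2603/1890 = 1/6 ✓
b·c³: 88298362061/71928620226·729/343 + 98029251/210317603·(-1/5832) + (-2607564375/3996034457)·248858189/59319000 = -2920608187/22714301124 ≠ 1/4 ⇒ order 3.
b·(c∘Ac): 98029251/210317603·(-8/63) + (-2607564375/3996034457)·1637287/737100 = -79958011207/53000035956 ≠ 1/8
b·Ac²: 98029251/210317603·144/49 + (-2607564375/3996034457)·108379/59535 = 137357263321/755250512373 ≠ 1/12
b·A²c: (-2607564375/3996034457)·32/21 = -27814020000/27972241199 ≠ 1/24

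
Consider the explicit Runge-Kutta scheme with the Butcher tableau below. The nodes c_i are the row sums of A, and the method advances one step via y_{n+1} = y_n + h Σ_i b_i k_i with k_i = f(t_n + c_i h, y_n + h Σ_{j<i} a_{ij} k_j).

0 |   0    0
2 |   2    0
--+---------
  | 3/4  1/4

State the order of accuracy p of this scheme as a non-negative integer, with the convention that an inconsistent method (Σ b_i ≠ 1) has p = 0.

b = (3/4, 1/4)
c = (0, 2)
Σ b_i: 3/4·1 + 1/4·1 = 1 ✓
b·c: 1/4·2 = 1/2 ✓; 2 stages ⇒ order 2.

2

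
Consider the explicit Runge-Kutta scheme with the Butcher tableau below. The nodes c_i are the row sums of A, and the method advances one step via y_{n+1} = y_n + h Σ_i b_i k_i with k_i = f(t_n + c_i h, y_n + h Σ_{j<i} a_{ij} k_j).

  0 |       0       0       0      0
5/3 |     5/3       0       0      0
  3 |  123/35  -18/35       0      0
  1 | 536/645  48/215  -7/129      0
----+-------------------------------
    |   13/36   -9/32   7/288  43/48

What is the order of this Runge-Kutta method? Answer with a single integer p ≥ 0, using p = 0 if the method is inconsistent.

b = (13/36, -9/32, 7/288, 43/48)
c = (0, 5/3, 3, 1)
Ac = (0, 0, -6/7, 9/43)
Σ b_i: 13/36·1 + (-9/32)·1 + 7/288·1 + 43/48·1 = 1 ✓
b·c: (-9/32)·5/3 + 7/288·3 + 43/48·1 = 1/2 ✓
b·c²: (-9/32)·25/9 + 7/288·9 + 43/48·1 = 1/3 ✓
b·Ac: 7/288·(-6/7) + 43/48·9/43 = 1/6 ✓
b·c³: (-9/32)·125/27 + 7/288·27 + 43/48·1 = 1/4 ✓
b·(c∘Ac): 7/288·(-18/7) + 43/48·9/43 = 1/8 ✓
b·Ac²: 7/288·(-10/7) + 43/48·17/129 = 1/12 ✓
b·A²c: 43/48·2/43 = 1/24 ✓; 4 stages ⇒ order 4.

4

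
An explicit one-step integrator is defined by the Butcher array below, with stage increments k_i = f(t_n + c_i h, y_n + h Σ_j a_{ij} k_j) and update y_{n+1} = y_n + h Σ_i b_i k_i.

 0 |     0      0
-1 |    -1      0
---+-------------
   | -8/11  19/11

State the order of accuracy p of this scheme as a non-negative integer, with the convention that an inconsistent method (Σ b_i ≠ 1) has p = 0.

1

b = (-8/11, 19/11)
c = (0, -1)
Σ b_i: (-8/11)·1 + 19/11·1 = 1 ✓
b·c: 19/11·(-1) = -19/11 ≠ 1/2 ⇒ order 1.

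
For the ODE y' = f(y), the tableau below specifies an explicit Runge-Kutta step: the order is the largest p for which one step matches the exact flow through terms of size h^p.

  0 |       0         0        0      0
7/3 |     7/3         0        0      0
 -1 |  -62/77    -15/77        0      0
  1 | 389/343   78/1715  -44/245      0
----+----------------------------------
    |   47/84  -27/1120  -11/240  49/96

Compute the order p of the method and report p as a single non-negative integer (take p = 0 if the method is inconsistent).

b = (47/84, -27/1120, -11/240, 49/96)
c = (0, 7/3, -1, 1)
Ac = (0, 0, -5/11, 2/7)
Σ b_i: 47/84·1 + (-27/1120)·1 + (-11/240)·1 + 49/96·1 = 1 ✓
b·c: (-27/1120)·7/3 + (-11/240)·(-1) + 49/96·1 = 1/2 ✓
b·c²: (-27/1120)·49/9 + (-11/240)·1 + 49/96·1 = 1/3 ✓
b·Ac: (-11/240)·(-5/11) + 49/96·2/7 = 1/6 ✓
b·c³: (-27/1120)·343/27 + (-11/240)·(-1) + 49/96·1 = 1/4 ✓
b·(c∘Ac): (-11/240)·5/11 + 49/96·2/7 = 1/8 ✓
b·Ac²: (-11/240)·(-35/33) + 49/96·10/147 = 1/12 ✓
b·A²c: 49/96·4/49 = 1/24 ✓; 4 stages ⇒ order 4.

4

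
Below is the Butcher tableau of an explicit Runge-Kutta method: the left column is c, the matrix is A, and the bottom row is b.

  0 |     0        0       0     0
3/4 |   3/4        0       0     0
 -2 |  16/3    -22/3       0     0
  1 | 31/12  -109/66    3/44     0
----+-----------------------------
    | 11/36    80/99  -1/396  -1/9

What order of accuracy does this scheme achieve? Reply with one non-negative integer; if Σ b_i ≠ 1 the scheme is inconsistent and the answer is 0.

b = (11/36, 80/99, -1/396, -1/9)
c = (0, 3/4, -2, 1)
Ac = (0, 0, -11/2, -11/8)
Σ b_i: 11/36·1 + 80/99·1 + (-1/396)·1 + (-1/9)·1 = 1 ✓
b·c: 80/99·3/4 + (-1/396)·(-2) + (-1/9)·1 = 1/2 ✓
b·c²: 80/99·9/16 + (-1/396)·4 + (-1/9)·1 = 1/3 ✓
b·Ac: (-1/396)·(-11/2) + (-1/9)·(-11/8) = 1/6 ✓
b·c³: 80/99·27/64 + (-1/396)·(-8) + (-1/9)·1 = 1/4 ✓
b·(c∘Ac): (-1/396)·11 + (-1/9)·(-11/8) = 1/8 ✓
b·Ac²: (-1/396)·(-33/8) + (-1/9)·(-21/32) = 1/12 ✓
b·A²c: (-1/9)·(-3/8) = 1/24 ✓; 4 stages ⇒ order 4.

4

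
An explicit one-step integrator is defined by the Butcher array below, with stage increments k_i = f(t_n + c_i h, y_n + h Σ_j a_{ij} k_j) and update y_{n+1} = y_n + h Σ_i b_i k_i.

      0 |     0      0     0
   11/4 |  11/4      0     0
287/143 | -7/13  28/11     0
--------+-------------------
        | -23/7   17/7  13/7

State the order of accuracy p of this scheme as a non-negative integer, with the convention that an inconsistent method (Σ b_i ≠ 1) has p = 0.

b = (-23/7, 17/7, 13/7)
c = (0, 11/4, 287/143)
Ac = (0, 0, 7)
Σ b_i: (-23/7)·1 + 17/7·1 + 13/7·1 = 1 ✓
b·c: 17/7·11/4 + 13/7·287/143 = 3205/308 ≠ 1/2 ⇒ order 1.

1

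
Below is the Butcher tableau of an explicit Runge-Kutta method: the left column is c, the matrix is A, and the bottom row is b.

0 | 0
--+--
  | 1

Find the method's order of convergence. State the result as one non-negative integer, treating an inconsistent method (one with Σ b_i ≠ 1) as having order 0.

b = (1)
c = (0)
Σ b_i: 1·1 = 1 ✓; 1 stage ⇒ order 1.

1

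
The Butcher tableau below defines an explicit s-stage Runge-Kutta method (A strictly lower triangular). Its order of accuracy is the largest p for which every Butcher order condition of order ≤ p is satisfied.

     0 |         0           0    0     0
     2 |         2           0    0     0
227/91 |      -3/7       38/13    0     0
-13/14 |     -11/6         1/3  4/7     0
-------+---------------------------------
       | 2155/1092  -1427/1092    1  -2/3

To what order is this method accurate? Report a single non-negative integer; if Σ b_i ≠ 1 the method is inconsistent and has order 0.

b = (2155/1092, -1427/1092, 1, -2/3)
c = (0, 2, 227/91, -13/14)
Ac = (0, 0, 76/13, 3998/1911)
Σ b_i: 2155/1092·1 + (-1427/1092)·1 + 1·1 + (-2/3)·1 = 1 ✓
b·c: (-1427/1092)·2 + 1·227/91 + (-2/3)·(-13/14) = 1/2 ✓
b·c²: (-1427/1092)·4 + 1·51529/8281 + (-2/3)·169/196 = 20899/49686 ≠ 1/3 ⇒ order 2.
b·Ac: 1·76/13 + (-2/3)·3998/1911 = 25520/5733 ≠ 1/6

2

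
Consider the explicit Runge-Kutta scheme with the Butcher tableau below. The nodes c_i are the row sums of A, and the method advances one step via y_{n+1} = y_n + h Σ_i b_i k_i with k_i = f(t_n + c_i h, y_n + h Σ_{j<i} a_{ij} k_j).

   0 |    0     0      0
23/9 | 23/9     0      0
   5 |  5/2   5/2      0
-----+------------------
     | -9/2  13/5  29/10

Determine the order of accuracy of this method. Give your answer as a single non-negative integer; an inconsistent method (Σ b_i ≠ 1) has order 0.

b = (-9/2, 13/5, 29/10)
c = (0, 23/9, 5)
Ac = (0, 0, 115/18)
Σ b_i: (-9/2)·1 + 13/5·1 + 29/10·1 = 1 ✓
b·c: 13/5·23/9 + 29/10·5 = 1903/90 ≠ 1/2 ⇒ order 1.

1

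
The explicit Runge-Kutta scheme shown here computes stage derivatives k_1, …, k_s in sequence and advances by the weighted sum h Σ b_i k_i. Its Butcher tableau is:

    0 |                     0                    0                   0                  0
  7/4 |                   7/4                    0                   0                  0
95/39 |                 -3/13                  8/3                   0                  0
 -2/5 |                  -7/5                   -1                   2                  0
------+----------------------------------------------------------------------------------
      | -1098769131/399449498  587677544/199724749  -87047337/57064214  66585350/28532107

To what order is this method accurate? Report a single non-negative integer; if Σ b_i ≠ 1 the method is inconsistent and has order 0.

b = (-1098769131/399449498, 587677544/199724749, -87047337/57064214, 66585350/28532107)
c = (0, 7/4, 95/39, -2/5)
Ac = (0, 0, 14/3, 487/156)
Σ b_i: (-1098769131/399449498)·1 + 587677544/199724749·1 + (-87047337/57064214)·1 + 66585350/28532107·1 = 1 ✓
b·c: 587677544/199724749·7/4 + (-87047337/57064214)·95/39 + 66585350/28532107·(-2/5) = 1/2 ✓
b·c²: 587677544/199724749·49/16 + (-87047337/57064214)·9025/1521 + 66585350/28532107·4/25 = 1/3 ✓
b·Ac: (-87047337/57064214)·14/3 + 66585350/28532107·487/156 = 1/6 ✓
b·c³: 587677544/199724749·343/64 + (-87047337/57064214)·857375/59319 + 66585350/28532107·(-8/125) = -66022535899/10271558520 ≠ 1/4 ⇒ order 3.
b·(c∘Ac): (-87047337/57064214)·1330/117 + 66585350/28532107·(-487/390) = -1733707660/85596321 ≠ 1/8
b·Ac²: (-87047337/57064214)·49/6 + 66585350/28532107·214271/24336 = 216047752211/26706052152 ≠ 1/12
b·A²c: 66585350/28532107·28/3 = 1864389800/85596321 ≠ 1/24

3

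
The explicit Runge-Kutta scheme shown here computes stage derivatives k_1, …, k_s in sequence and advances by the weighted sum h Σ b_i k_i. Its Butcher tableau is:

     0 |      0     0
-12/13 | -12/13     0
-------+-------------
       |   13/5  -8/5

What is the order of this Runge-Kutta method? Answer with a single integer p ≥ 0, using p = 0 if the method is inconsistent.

b = (13/5, -8/5)
c = (0, -12/13)
Σ b_i: 13/5·1 + (-8/5)·1 = 1 ✓
b·c: (-8/5)·(-12/13) = 96/65 ≠ 1/2 ⇒ order 1.

1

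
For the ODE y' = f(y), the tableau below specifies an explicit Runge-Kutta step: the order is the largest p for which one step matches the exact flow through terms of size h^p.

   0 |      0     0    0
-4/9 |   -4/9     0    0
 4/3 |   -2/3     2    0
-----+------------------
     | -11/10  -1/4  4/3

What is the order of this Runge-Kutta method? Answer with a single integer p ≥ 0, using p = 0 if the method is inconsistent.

b = (-11/10, -1/4, 4/3)
c = (0, -4/9, 4/3)
Ac = (0, 0, -8/9)
Σ b_i: (-11/10)·1 + (-1/4)·1 + 4/3·1 = -1/60 ≠ 1 ⇒ order 0.

0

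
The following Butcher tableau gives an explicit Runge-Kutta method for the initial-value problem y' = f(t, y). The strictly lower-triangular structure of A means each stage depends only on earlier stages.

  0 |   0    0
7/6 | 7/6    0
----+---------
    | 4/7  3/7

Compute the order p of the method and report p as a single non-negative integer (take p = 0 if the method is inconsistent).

b = (4/7, 3/7)
c = (0, 7/6)
Σ b_i: 4/7·1 + 3/7·1 = 1 ✓
b·c: 3/7·7/6 = 1/2 ✓; 2 stages ⇒ order 2.

2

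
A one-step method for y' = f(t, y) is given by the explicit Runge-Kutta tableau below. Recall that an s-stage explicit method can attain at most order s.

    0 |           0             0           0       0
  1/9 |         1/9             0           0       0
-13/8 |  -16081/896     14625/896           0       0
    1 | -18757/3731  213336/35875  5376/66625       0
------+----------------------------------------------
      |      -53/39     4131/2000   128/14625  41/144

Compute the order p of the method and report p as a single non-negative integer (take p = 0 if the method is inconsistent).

4

b = (-53/39, 4131/2000, 128/14625, 41/144)
c = (0, 1/9, -13/8, 1)
Ac = (0, 0, 1625/896, 152/287)
Σ b_i: (-53/39)·1 + 4131/2000·1 + 128/14625·1 + 41/144·1 = 1 ✓
b·c: 4131/2000·1/9 + 128/14625·(-13/8) + 41/144·1 = 1/2 ✓
b·c²: 4131/2000·1/81 + 128/14625·169/64 + 41/144·1 = 1/3 ✓
b·Ac: 128/14625·1625/896 + 41/144·152/287 = 1/6 ✓
b·c³: 4131/2000·1/729 + 128/14625·(-2197/512) + 41/144·1 = 1/4 ✓
b·(c∘Ac): 128/14625·(-21125/7168) + 41/144·152/287 = 1/8 ✓
b·Ac²: 128/14625·1625/8064 + 41/144·740/2583 = 1/12 ✓
b·A²c: 41/144·6/41 = 1/24 ✓; 4 stages ⇒ order 4.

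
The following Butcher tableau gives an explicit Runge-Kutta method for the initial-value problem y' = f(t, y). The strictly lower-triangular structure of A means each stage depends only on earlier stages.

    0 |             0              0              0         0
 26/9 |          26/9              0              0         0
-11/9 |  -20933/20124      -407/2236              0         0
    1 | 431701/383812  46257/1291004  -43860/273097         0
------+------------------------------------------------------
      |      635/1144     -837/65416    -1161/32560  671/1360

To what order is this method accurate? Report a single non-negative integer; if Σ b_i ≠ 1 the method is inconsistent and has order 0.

4

b = (635/1144, -837/65416, -1161/32560, 671/1360)
c = (0, 26/9, -11/9, 1)
Ac = (0, 0, -407/774, 1207/4026)
Σ b_i: 635/1144·1 + (-837/65416)·1 + (-1161/32560)·1 + 671/1360·1 = 1 ✓
b·c: (-837/65416)·26/9 + (-1161/32560)·(-11/9) + 671/1360·1 = 1/2 ✓
b·c²: (-837/65416)·676/81 + (-1161/32560)·121/81 + 671/1360·1 = 1/3 ✓
b·Ac: (-1161/32560)·(-407/774) + 671/1360·1207/4026 = 1/6 ✓
b·c³: (-837/65416)·17576/729 + (-1161/32560)·(-1331/729) + 671/1360·1 = 1/4 ✓
b·(c∘Ac): (-1161/32560)·4477/6966 + 671/1360·1207/4026 = 1/8 ✓
b·Ac²: (-1161/32560)·(-5291/3483) + 671/1360·119/2013 = 1/12 ✓
b·A²c: 671/1360·170/2013 = 1/24 ✓; 4 stages ⇒ order 4.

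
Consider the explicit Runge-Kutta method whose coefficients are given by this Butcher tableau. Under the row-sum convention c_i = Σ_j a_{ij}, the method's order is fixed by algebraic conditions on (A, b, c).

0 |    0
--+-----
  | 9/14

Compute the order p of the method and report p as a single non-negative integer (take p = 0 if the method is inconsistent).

b = (9/14)
c = (0)
Σ b_i: 9/14·1 = 9/14 ≠ 1 ⇒ order 0.

0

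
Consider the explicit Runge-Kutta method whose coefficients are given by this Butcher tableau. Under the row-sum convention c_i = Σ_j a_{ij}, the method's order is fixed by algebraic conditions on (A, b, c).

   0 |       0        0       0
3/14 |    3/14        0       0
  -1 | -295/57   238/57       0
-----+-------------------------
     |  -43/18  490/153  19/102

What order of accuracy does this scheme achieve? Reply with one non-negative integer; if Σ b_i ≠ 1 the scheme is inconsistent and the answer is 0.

3

b = (-43/18, 490/153, 19/102)
c = (0, 3/14, -1)
Ac = (0, 0, 17/19)
Σ b_i: (-43/18)·1 + 490/153·1 + 19/102·1 = 1 ✓
b·c: 490/153·3/14 + 19/102·(-1) = 1/2 ✓
b·c²: 490/153·9/196 + 19/102·1 = 1/3 ✓
b·Ac: 19/102·17/19 = 1/6 ✓; 3 stages ⇒ order 3.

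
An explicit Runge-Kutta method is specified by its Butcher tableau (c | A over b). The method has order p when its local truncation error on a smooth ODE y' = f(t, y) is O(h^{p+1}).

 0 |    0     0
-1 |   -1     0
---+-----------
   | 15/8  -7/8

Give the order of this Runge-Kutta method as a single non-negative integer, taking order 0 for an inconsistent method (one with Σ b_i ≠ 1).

b = (15/8, -7/8)
c = (0, -1)
Σ b_i: 15/8·1 + (-7/8)·1 = 1 ✓
b·c: (-7/8)·(-1) = 7/8 ≠ 1/2 ⇒ order 1.

1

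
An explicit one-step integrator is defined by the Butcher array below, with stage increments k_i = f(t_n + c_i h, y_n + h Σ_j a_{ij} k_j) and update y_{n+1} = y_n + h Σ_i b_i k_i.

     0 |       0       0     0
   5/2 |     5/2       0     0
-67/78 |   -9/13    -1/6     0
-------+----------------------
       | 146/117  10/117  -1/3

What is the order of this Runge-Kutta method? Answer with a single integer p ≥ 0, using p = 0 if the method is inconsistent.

2

b = (146/117, 10/117, -1/3)
c = (0, 5/2, -67/78)
Ac = (0, 0, -5/12)
Σ b_i: 146/117·1 + 10/117·1 + (-1/3)·1 = 1 ✓
b·c: 10/117·5/2 + (-1/3)·(-67/78) = 1/2 ✓
b·c²: 10/117·25/4 + (-1/3)·4489/6084 = 5261/18252 ≠ 1/3 ⇒ order 2.
b·Ac: (-1/3)·(-5/12) = 5/36 ≠ 1/6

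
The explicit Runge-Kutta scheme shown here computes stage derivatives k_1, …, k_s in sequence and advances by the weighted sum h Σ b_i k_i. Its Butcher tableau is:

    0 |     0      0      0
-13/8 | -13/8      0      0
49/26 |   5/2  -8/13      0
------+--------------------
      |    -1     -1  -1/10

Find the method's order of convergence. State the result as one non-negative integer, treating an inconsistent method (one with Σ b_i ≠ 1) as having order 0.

0

b = (-1, -1, -1/10)
c = (0, -13/8, 49/26)
Ac = (0, 0, 1)
Σ b_i: (-1)·1 + (-1)·1 + (-1/10)·1 = -21/10 ≠ 1 ⇒ order 0.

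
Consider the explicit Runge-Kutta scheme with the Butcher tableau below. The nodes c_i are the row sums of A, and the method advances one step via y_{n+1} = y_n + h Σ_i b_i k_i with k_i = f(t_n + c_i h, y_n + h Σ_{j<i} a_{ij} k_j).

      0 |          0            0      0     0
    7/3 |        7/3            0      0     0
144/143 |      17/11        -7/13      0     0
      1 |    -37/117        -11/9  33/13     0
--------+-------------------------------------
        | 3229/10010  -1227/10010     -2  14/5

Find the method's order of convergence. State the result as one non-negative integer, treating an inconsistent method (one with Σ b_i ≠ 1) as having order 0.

b = (3229/10010, -1227/10010, -2, 14/5)
c = (0, 7/3, 144/143, 1)
Ac = (0, 0, -49/39, -1349/4563)
Σ b_i: 3229/10010·1 + (-1227/10010)·1 + (-2)·1 + 14/5·1 = 1 ✓
b·c: (-1227/10010)·7/3 + (-2)·144/143 + 14/5·1 = 1/2 ✓
b·c²: (-1227/10010)·49/9 + (-2)·20736/20449 + 14/5·1 = 64147/613470 ≠ 1/3 ⇒ order 2.
b·Ac: (-2)·(-49/39) + 14/5·(-1349/4563) = 38444/22815 ≠ 1/6

2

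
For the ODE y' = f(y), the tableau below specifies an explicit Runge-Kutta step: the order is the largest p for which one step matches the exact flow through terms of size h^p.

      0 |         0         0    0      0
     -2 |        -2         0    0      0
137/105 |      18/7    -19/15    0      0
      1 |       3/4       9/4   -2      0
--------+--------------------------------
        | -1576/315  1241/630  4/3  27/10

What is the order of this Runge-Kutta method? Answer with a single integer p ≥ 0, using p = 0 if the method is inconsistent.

b = (-1576/315, 1241/630, 4/3, 27/10)
c = (0, -2, 137/105, 1)
Ac = (0, 0, 38/15, -1493/210)
Σ b_i: (-1576/315)·1 + 1241/630·1 + 4/3·1 + 27/10·1 = 1 ✓
b·c: 1241/630·(-2) + 4/3·137/105 + 27/10·1 = 1/2 ✓
b·c²: 1241/630·4 + 4/3·18769/11025 + 27/10·1 = 849977/66150 ≠ 1/3 ⇒ order 2.
b·Ac: 4/3·38/15 + 27/10·(-1493/210) = -99653/6300 ≠ 1/6

2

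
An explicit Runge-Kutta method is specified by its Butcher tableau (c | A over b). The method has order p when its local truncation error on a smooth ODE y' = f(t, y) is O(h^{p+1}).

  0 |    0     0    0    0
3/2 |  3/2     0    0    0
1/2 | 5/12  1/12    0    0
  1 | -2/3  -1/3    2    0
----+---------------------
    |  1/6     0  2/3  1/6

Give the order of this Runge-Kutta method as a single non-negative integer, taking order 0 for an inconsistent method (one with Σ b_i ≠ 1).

4

b = (1/6, 0, 2/3, 1/6)
c = (0, 3/2, 1/2, 1)
Ac = (0, 0, 1/8, 1/2)
Σ b_i: 1/6·1 + 2/3·1 + 1/6·1 = 1 ✓
b·c: 2/3·1/2 + 1/6·1 = 1/2 ✓
b·c²: 2/3·1/4 + 1/6·1 = 1/3 ✓
b·Ac: 2/3·1/8 + 1/6·1/2 = 1/6 ✓
b·c³: 2/3·1/8 + 1/6·1 = 1/4 ✓
b·(c∘Ac): 2/3·1/16 + 1/6·1/2 = 1/8 ✓
b·Ac²: 2/3·3/16 + 1/6·(-1/4) = 1/12 ✓
b·A²c: 1/6·1/4 = 1/24 ✓; 4 stages ⇒ order 4.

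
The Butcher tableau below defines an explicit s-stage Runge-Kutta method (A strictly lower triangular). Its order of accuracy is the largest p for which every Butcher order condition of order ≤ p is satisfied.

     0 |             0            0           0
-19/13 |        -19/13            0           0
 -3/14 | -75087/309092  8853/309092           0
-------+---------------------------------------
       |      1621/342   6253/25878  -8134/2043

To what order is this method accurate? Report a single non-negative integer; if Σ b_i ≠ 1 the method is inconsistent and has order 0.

3

b = (1621/342, 6253/25878, -8134/2043)
c = (0, -19/13, -3/14)
Ac = (0, 0, -681/16268)
Σ b_i: 1621/342·1 + 6253/25878·1 + (-8134/2043)·1 = 1 ✓
b·c: 6253/25878·(-19/13) + (-8134/2043)·(-3/14) = 1/2 ✓
b·c²: 6253/25878·361/169 + (-8134/2043)·9/196 = 1/3 ✓
b·Ac: (-8134/2043)·(-681/16268) = 1/6 ✓; 3 stages ⇒ order 3.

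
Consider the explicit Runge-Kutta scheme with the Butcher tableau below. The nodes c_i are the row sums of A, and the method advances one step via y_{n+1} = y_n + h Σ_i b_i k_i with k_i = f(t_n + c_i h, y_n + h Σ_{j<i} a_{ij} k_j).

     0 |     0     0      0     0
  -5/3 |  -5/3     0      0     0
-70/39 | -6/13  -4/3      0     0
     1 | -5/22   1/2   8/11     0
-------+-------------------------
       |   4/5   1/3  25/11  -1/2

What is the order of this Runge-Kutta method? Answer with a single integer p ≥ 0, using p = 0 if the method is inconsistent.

b = (4/5, 1/3, 25/11, -1/2)
c = (0, -5/3, -70/39, 1)
Ac = (0, 0, 20/9, -1835/858)
Σ b_i: 4/5·1 + 1/3·1 + 25/11·1 + (-1/2)·1 = 959/330 ≠ 1 ⇒ order 0.

0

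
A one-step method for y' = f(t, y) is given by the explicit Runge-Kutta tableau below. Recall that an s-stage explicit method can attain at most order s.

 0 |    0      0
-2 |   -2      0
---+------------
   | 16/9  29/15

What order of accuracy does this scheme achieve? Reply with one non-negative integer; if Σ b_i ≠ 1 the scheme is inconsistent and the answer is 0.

0

b = (16/9, 29/15)
c = (0, -2)
Σ b_i: 16/9·1 + 29/15·1 = 167/45 ≠ 1 ⇒ order 0.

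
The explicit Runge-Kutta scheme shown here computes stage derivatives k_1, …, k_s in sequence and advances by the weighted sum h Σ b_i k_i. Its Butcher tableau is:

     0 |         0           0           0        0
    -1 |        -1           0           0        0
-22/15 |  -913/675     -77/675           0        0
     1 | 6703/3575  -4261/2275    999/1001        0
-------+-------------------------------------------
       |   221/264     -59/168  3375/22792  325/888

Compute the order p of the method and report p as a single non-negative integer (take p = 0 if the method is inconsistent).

b = (221/264, -59/168, 3375/22792, 325/888)
c = (0, -1, -22/15, 1)
Ac = (0, 0, 77/675, 133/325)
Σ b_i: 221/264·1 + (-59/168)·1 + 3375/22792·1 + 325/888·1 = 1 ✓
b·c: (-59/168)·(-1) + 3375/22792·(-22/15) + 325/888·1 = 1/2 ✓
b·c²: (-59/168)·1 + 3375/22792·484/225 + 325/888·1 = 1/3 ✓
b·Ac: 3375/22792·77/675 + 325/888·133/325 = 1/6 ✓
b·c³: (-59/168)·(-1) + 3375/22792·(-10648/3375) + 325/888·1 = 1/4 ✓
b·(c∘Ac): 3375/22792·(-1694/10125) + 325/888·133/325 = 1/8 ✓
b·Ac²: 3375/22792·(-77/675) + 325/888·89/325 = 1/12 ✓
b·A²c: 325/888·37/325 = 1/24 ✓; 4 stages ⇒ order 4.

4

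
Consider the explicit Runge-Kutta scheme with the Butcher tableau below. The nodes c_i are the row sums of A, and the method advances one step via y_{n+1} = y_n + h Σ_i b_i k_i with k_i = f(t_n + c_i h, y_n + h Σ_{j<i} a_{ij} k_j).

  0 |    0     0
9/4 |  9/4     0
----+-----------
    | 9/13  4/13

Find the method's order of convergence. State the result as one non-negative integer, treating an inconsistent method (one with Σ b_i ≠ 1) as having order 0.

b = (9/13, 4/13)
c = (0, 9/4)
Σ b_i: 9/13·1 + 4/13·1 = 1 ✓
b·c: 4/13·9/4 = 9/13 ≠ 1/2 ⇒ order 1.

1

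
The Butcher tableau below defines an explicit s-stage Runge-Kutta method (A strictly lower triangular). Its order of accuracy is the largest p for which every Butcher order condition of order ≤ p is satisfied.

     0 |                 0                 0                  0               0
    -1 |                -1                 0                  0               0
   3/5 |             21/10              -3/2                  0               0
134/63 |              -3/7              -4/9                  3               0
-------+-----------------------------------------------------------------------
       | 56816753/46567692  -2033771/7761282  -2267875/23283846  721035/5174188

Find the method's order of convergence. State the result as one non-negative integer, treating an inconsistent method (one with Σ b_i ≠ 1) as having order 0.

b = (56816753/46567692, -2033771/7761282, -2267875/23283846, 721035/5174188)
c = (0, -1, 3/5, 134/63)
Ac = (0, 0, 3/2, 101/45)
Σ b_i: 56816753/46567692·1 + (-2033771/7761282)·1 + (-2267875/23283846)·1 + 721035/5174188·1 = 1 ✓
b·c: (-2033771/7761282)·(-1) + (-2267875/23283846)·3/5 + 721035/5174188·134/63 = 1/2 ✓
b·c²: (-2033771/7761282)·1 + (-2267875/23283846)·9/25 + 721035/5174188·17956/3969 = 1/3 ✓
b·Ac: (-2267875/23283846)·3/2 + 721035/5174188·101/45 = 1/6 ✓
b·c³: (-2033771/7761282)·(-1) + (-2267875/23283846)·27/125 + 721035/5174188·2406104/250047 = 386751916/244480383 ≠ 1/4 ⇒ order 3.
b·(c∘Ac): (-2267875/23283846)·9/10 + 721035/5174188·13534/2835 = 8965717/15522564 ≠ 1/8
b·Ac²: (-2267875/23283846)·(-3/2) + 721035/5174188·143/225 = 9106621/38806410 ≠ 1/12
b·A²c: 721035/5174188·9/2 = 6489315/10348376 ≠ 1/24

3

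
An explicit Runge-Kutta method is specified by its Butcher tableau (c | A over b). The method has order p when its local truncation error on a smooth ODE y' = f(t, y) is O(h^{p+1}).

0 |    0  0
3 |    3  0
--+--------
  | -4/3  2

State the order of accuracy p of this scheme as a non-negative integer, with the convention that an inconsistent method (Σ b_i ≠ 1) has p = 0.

b = (-4/3, 2)
c = (0, 3)
Σ b_i: (-4/3)·1 + 2·1 = 2/3 ≠ 1 ⇒ order 0.

0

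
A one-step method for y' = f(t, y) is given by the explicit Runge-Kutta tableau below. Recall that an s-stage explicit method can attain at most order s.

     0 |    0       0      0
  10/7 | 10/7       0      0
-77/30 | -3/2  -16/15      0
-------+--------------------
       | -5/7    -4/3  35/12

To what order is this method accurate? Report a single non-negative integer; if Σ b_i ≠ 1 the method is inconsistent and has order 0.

0

b = (-5/7, -4/3, 35/12)
c = (0, 10/7, -77/30)
Ac = (0, 0, -32/21)
Σ b_i: (-5/7)·1 + (-4/3)·1 + 35/12·1 = 73/84 ≠ 1 ⇒ order 0.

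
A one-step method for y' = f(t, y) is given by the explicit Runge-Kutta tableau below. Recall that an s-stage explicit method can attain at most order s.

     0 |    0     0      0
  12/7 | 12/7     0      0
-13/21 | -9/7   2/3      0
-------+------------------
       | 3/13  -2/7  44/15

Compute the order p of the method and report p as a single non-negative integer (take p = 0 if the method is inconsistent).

b = (3/13, -2/7, 44/15)
c = (0, 12/7, -13/21)
Ac = (0, 0, 8/7)
Σ b_i: 3/13·1 + (-2/7)·1 + 44/15·1 = 3929/1365 ≠ 1 ⇒ order 0.

0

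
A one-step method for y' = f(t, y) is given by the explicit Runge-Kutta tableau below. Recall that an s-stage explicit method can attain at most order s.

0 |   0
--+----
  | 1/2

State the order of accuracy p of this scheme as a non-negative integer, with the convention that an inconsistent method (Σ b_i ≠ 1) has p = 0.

b = (1/2)
c = (0)
Σ b_i: 1/2·1 = 1/2 ≠ 1 ⇒ order 0.

0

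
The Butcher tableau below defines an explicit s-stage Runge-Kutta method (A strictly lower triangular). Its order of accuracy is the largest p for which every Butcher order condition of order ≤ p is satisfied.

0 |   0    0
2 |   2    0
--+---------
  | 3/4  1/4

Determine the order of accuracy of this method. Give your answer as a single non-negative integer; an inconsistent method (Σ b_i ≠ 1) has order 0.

b = (3/4, 1/4)
c = (0, 2)
Σ b_i: 3/4·1 + 1/4·1 = 1 ✓
b·c: 1/4·2 = 1/2 ✓; 2 stages ⇒ order 2.

2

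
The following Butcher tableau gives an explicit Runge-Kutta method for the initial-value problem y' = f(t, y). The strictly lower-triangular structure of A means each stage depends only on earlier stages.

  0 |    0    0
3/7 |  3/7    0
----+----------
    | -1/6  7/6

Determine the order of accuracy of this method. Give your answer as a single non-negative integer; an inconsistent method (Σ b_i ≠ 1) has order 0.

2

b = (-1/6, 7/6)
c = (0, 3/7)
Σ b_i: (-1/6)·1 + 7/6·1 = 1 ✓
b·c: 7/6·3/7 = 1/2 ✓; 2 stages ⇒ order 2.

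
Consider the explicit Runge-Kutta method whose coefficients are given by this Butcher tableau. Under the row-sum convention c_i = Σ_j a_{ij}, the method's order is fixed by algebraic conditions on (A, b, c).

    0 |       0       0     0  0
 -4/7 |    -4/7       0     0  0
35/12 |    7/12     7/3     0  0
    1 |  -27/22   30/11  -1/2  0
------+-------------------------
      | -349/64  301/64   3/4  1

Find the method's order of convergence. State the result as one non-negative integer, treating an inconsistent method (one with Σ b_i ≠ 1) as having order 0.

b = (-349/64, 301/64, 3/4, 1)
c = (0, -4/7, 35/12, 1)
Ac = (0, 0, -4/3, -5575/1848)
Σ b_i: (-349/64)·1 + 301/64·1 + 3/4·1 + 1·1 = 1 ✓
b·c: 301/64·(-4/7) + 3/4·35/12 + 1·1 = 1/2 ✓
b·c²: 301/64·16/49 + 3/4·1225/144 + 1·1 = 11983/1344 ≠ 1/3 ⇒ order 2.
b·Ac: 3/4·(-4/3) + 1·(-5575/1848) = -7423/1848 ≠ 1/6

2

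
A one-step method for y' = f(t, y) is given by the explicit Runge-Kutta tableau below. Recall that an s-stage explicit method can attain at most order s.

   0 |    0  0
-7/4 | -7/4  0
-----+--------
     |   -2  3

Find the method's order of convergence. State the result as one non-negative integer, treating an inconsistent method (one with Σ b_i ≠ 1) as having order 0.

b = (-2, 3)
c = (0, -7/4)
Σ b_i: (-2)·1 + 3·1 = 1 ✓
b·c: 3·(-7/4) = -21/4 ≠ 1/2 ⇒ order 1.

1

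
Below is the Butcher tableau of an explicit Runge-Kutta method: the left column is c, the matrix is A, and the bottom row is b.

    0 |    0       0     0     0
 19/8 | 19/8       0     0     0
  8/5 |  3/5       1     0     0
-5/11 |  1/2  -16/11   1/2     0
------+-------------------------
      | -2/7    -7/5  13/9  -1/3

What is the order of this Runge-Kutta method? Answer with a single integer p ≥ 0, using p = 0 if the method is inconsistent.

b = (-2/7, -7/5, 13/9, -1/3)
c = (0, 19/8, 8/5, -5/11)
Ac = (0, 0, 19/8, -146/55)
Σ b_i: (-2/7)·1 + (-7/5)·1 + 13/9·1 + (-1/3)·1 = -181/315 ≠ 1 ⇒ order 0.

0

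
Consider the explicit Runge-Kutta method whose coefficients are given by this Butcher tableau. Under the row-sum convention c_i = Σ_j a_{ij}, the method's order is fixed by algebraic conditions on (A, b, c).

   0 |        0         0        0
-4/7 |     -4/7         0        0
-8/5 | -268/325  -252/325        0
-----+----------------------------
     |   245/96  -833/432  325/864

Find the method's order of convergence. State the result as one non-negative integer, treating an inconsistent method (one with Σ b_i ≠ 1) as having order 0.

b = (245/96, -833/432, 325/864)
c = (0, -4/7, -8/5)
Ac = (0, 0, 144/325)
Σ b_i: 245/96·1 + (-833/432)·1 + 325/864·1 = 1 ✓
b·c: (-833/432)·(-4/7) + 325/864·(-8/5) = 1/2 ✓
b·c²: (-833/432)·16/49 + 325/864·64/25 = 1/3 ✓
b·Ac: 325/864·144/325 = 1/6 ✓; 3 stages ⇒ order 3.

3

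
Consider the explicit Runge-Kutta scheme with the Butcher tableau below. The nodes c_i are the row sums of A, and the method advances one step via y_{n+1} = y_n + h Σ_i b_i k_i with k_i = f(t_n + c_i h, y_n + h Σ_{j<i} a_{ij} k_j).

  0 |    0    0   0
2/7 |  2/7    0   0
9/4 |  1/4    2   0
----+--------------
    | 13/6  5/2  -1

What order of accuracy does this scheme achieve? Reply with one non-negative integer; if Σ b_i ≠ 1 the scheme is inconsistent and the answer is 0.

0

b = (13/6, 5/2, -1)
c = (0, 2/7, 9/4)
Ac = (0, 0, 4/7)
Σ b_i: 13/6·1 + 5/2·1 + (-1)·1 = 11/3 ≠ 1 ⇒ order 0.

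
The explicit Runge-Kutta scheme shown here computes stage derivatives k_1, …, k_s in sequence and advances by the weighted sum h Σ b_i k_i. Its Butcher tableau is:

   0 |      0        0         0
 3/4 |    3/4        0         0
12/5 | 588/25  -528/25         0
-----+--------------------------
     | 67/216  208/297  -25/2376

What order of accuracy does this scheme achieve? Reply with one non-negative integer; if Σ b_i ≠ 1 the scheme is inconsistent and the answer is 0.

b = (67/216, 208/297, -25/2376)
c = (0, 3/4, 12/5)
Ac = (0, 0, -396/25)
Σ b_i: 67/216·1 + 208/297·1 + (-25/2376)·1 = 1 ✓
b·c: 208/297·3/4 + (-25/2376)·12/5 = 1/2 ✓
b·c²: 208/297·9/16 + (-25/2376)·144/25 = 1/3 ✓
b·Ac: (-25/2376)·(-396/25) = 1/6 ✓; 3 stages ⇒ order 3.

3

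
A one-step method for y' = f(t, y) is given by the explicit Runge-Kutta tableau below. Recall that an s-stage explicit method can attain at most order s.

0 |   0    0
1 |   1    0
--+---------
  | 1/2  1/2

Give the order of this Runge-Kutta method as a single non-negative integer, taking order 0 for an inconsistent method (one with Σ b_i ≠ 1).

b = (1/2, 1/2)
c = (0, 1)
Σ b_i: 1/2·1 + 1/2·1 = 1 ✓
b·c: 1/2·1 = 1/2 ✓; 2 stages ⇒ order 2.

2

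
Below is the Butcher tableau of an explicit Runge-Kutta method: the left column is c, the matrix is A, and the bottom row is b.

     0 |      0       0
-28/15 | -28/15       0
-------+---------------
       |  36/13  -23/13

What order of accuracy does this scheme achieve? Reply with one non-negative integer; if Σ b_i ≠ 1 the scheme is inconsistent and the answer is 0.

b = (36/13, -23/13)
c = (0, -28/15)
Σ b_i: 36/13·1 + (-23/13)·1 = 1 ✓
b·c: (-23/13)·(-28/15) = 644/195 ≠ 1/2 ⇒ order 1.

1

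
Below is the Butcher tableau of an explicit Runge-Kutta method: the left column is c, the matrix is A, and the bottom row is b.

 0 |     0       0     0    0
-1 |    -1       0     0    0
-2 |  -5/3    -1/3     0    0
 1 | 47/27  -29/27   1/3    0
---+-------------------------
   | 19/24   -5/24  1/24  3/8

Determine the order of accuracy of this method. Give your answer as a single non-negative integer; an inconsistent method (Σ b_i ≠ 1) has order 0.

b = (19/24, -5/24, 1/24, 3/8)
c = (0, -1, -2, 1)
Ac = (0, 0, 1/3, 11/27)
Σ b_i: 19/24·1 + (-5/24)·1 + 1/24·1 + 3/8·1 = 1 ✓
b·c: (-5/24)·(-1) + 1/24·(-2) + 3/8·1 = 1/2 ✓
b·c²: (-5/24)·1 + 1/24·4 + 3/8·1 = 1/3 ✓
b·Ac: 1/24·1/3 + 3/8·11/27 = 1/6 ✓
b·c³: (-5/24)·(-1) + 1/24·(-8) + 3/8·1 = 1/4 ✓
b·(c∘Ac): 1/24·(-2/3) + 3/8·11/27 = 1/8 ✓
b·Ac²: 1/24·(-1/3) + 3/8·7/27 = 1/12 ✓
b·A²c: 3/8·1/9 = 1/24 ✓; 4 stages ⇒ order 4.

4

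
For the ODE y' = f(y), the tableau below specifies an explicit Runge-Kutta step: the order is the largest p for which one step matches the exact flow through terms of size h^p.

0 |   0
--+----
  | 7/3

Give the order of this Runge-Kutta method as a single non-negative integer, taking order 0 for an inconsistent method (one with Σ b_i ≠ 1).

0

b = (7/3)
c = (0)
Σ b_i: 7/3·1 = 7/3 ≠ 1 ⇒ order 0.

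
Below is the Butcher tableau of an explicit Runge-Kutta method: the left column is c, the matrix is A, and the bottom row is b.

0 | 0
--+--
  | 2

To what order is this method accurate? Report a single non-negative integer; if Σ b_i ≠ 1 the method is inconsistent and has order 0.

0

b = (2)
c = (0)
Σ b_i: 2·1 = 2 ≠ 1 ⇒ order 0.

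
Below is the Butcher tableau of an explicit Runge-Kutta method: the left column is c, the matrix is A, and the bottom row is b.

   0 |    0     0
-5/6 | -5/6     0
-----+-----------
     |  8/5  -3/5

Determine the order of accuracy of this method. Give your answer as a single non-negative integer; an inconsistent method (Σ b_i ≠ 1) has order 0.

b = (8/5, -3/5)
c = (0, -5/6)
Σ b_i: 8/5·1 + (-3/5)·1 = 1 ✓
b·c: (-3/5)·(-5/6) = 1/2 ✓; 2 stages ⇒ order 2.

2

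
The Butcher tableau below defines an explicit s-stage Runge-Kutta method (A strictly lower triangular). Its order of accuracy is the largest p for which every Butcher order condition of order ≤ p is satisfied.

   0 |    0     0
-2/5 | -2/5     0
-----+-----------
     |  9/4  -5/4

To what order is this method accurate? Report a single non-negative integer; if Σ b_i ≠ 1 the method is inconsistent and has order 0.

b = (9/4, -5/4)
c = (0, -2/5)
Σ b_i: 9/4·1 + (-5/4)·1 = 1 ✓
b·c: (-5/4)·(-2/5) = 1/2 ✓; 2 stages ⇒ order 2.

2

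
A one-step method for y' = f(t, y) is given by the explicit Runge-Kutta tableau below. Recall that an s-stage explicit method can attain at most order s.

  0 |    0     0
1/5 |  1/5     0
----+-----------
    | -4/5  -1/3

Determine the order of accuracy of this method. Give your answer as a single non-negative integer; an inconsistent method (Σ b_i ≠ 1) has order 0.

0

b = (-4/5, -1/3)
c = (0, 1/5)
Σ b_i: (-4/5)·1 + (-1/3)·1 = -17/15 ≠ 1 ⇒ order 0.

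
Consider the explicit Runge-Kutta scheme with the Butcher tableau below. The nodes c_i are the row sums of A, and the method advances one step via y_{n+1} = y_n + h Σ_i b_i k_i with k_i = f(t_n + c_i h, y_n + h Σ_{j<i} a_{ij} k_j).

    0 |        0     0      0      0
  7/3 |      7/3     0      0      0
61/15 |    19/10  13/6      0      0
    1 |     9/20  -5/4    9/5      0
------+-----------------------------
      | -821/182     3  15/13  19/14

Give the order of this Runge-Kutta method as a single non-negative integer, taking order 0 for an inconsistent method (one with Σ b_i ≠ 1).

1

b = (-821/182, 3, 15/13, 19/14)
c = (0, 7/3, 61/15, 1)
Ac = (0, 0, 91/18, 1321/300)
Σ b_i: (-821/182)·1 + 3·1 + 15/13·1 + 19/14·1 = 1 ✓
b·c: 3·7/3 + 15/13·61/15 + 19/14·1 = 2375/182 ≠ 1/2 ⇒ order 1.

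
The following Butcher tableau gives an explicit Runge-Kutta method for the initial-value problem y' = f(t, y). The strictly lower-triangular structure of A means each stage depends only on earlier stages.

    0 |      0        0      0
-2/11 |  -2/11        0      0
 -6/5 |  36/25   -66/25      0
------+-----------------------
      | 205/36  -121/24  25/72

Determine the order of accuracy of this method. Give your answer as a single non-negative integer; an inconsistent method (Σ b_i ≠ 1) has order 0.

b = (205/36, -121/24, 25/72)
c = (0, -2/11, -6/5)
Ac = (0, 0, 12/25)
Σ b_i: 205/36·1 + (-121/24)·1 + 25/72·1 = 1 ✓
b·c: (-121/24)·(-2/11) + 25/72·(-6/5) = 1/2 ✓
b·c²: (-121/24)·4/121 + 25/72·36/25 = 1/3 ✓
b·Ac: 25/72·12/25 = 1/6 ✓; 3 stages ⇒ order 3.

3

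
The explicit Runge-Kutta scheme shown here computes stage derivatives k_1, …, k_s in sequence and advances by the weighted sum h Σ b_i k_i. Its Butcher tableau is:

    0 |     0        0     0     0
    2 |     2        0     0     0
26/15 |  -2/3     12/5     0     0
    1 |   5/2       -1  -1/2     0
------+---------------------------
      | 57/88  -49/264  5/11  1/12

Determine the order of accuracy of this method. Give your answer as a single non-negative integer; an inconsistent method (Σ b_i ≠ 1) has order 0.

b = (57/88, -49/264, 5/11, 1/12)
c = (0, 2, 26/15, 1)
Ac = (0, 0, 24/5, -43/15)
Σ b_i: 57/88·1 + (-49/264)·1 + 5/11·1 + 1/12·1 = 1 ✓
b·c: (-49/264)·2 + 5/11·26/15 + 1/12·1 = 1/2 ✓
b·c²: (-49/264)·4 + 5/11·676/225 + 1/12·1 = 1399/1980 ≠ 1/3 ⇒ order 2.
b·Ac: 5/11·24/5 + 1/12·(-43/15) = 3847/1980 ≠ 1/6

2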